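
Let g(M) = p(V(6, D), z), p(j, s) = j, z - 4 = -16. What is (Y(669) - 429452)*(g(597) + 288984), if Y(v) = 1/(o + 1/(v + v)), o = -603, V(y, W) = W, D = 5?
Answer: -100131063946210046/806813 ≈ -1.2411e+11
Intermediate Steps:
z = -12 (z = 4 - 16 = -12)
Y(v) = 1/(-603 + 1/(2*v)) (Y(v) = 1/(-603 + 1/(v + v)) = 1/(-603 + 1/(2*v)))
g(M) = 5
(Y(669) - 429452)*(g(597) + 288984) = (-2*669/(-1 + 1206*669) - 429452)*(5 + 288984) = (-2*669/(-1 + 806814) - 429452)*288989 = (-2*669/806813 - 429452)*288989 = (-2*669*1/806813 - 429452)*288989 = (-1338/806813 - 429452)*288989 = -346487457814/806813*288989 = -100131063946210046/806813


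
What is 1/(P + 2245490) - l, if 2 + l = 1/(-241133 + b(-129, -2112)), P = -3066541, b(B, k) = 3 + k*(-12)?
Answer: 354343227437/177171311086 ≈ 2.0000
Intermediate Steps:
b(B, k) = 3 - 12*k
l = -431573/215786 (l = -2 + 1/(-241133 + (3 - 12*(-2112))) = -2 + 1/(-241133 + (3 + 25344)) = -2 + 1/(-241133 + 25347) = -2 + 1/(-215786) = -2 - 1/215786 = -431573/215786 ≈ -2.0000)
1/(P + 2245490) - l = 1/(-3066541 + 2245490) - 1*(-431573/215786) = 1/(-821051) + 431573/215786 = -1/821051 + 431573/215786 = 354343227437/177171311086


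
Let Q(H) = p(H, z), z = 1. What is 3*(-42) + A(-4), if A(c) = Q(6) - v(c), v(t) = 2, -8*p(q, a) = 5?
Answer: -1029/8 ≈ -128.63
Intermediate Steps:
p(q, a) = -5/8 (p(q, a) = -1/8*5 = -5/8)
Q(H) = -5/8
A(c) = -21/8 (A(c) = -5/8 - 1*2 = -5/8 - 2 = -21/8)
3*(-42) + A(-4) = 3*(-42) - 21/8 = -126 - 21/8 = -1029/8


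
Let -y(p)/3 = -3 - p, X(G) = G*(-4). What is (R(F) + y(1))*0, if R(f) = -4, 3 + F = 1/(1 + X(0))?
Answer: 0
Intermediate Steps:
X(G) = -4*G
y(p) = 9 + 3*p (y(p) = -3*(-3 - p) = 9 + 3*p)
F = -2 (F = -3 + 1/(1 - 4*0) = -3 + 1/(1 + 0) = -3 + 1/1 = -3 + 1 = -2)
(R(F) + y(1))*0 = (-4 + (9 + 3*1))*0 = (-4 + (9 + 3))*0 = (-4 + 12)*0 = 8*0 = 0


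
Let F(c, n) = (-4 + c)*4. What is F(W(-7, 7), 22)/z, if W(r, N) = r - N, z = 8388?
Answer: -2/233 ≈ -0.0085837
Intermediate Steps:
F(c, n) = -16 + 4*c
F(W(-7, 7), 22)/z = (-16 + 4*(-7 - 1*7))/8388 = (-16 + 4*(-7 - 7))*(1/8388) = (-16 + 4*(-14))*(1/8388) = (-16 - 56)*(1/8388) = -72*1/8388 = -2/233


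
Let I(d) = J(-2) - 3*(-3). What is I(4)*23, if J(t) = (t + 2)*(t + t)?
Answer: 207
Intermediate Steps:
J(t) = 2*t*(2 + t) (J(t) = (2 + t)*(2*t) = 2*t*(2 + t))
I(d) = 9 (I(d) = 2*(-2)*(2 - 2) - 3*(-3) = 2*(-2)*0 + 9 = 0 + 9 = 9)
I(4)*23 = 9*23 = 207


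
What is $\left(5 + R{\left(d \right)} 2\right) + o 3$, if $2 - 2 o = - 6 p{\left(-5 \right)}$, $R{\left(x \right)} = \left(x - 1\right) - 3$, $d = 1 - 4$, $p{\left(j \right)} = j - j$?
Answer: $-6$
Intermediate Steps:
$p{\left(j \right)} = 0$
$d = -3$
$R{\left(x \right)} = -4 + x$ ($R{\left(x \right)} = \left(-1 + x\right) - 3 = -4 + x$)
$o = 1$ ($o = 1 - \frac{\left(-6\right) 0}{2} = 1 - 0 = 1 + 0 = 1$)
$\left(5 + R{\left(d \right)} 2\right) + o 3 = \left(5 + \left(-4 - 3\right) 2\right) + 1 \cdot 3 = \left(5 - 14\right) + 3 = -9 + 3 = -6$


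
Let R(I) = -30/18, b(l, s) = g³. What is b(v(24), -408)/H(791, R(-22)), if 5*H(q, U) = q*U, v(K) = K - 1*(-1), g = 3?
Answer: -81/791 ≈ -0.10240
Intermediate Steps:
v(K) = 1 + K (v(K) = K + 1 = 1 + K)
b(l, s) = 27 (b(l, s) = 3³ = 27)
R(I) = -5/3 (R(I) = -30*1/18 = -5/3)
H(q, U) = U*q/5 (H(q, U) = (q*U)/5 = (U*q)/5 = U*q/5)
b(v(24), -408)/H(791, R(-22)) = 27/(((⅕)*(-5/3)*791)) = 27/(-791/3) = 27*(-3/791) = -81/791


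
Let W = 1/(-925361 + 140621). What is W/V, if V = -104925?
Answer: 1/82338844500 ≈ 1.2145e-11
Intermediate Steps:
W = -1/784740 (W = 1/(-784740) = -1/784740 ≈ -1.2743e-6)
W/V = -1/784740/(-104925) = -1/784740*(-1/104925) = 1/82338844500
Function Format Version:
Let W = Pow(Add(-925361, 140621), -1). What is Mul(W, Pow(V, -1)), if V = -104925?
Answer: Rational(1, 82338844500) ≈ 1.2145e-11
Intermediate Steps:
W = Rational(-1, 784740) (W = Pow(-784740, -1) = Rational(-1, 784740) ≈ -1.2743e-6)
Mul(W, Pow(V, -1)) = Mul(Rational(-1, 784740), Pow(-104925, -1)) = Mul(Rational(-1, 784740), Rational(-1, 104925)) = Rational(1, 82338844500)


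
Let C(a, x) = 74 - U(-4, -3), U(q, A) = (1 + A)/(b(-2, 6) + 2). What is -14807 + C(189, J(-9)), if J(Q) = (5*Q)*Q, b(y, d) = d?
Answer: -58931/4 ≈ -14733.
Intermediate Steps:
J(Q) = 5*Q²
U(q, A) = ⅛ + A/8 (U(q, A) = (1 + A)/(6 + 2) = (1 + A)/8 = (1 + A)*(⅛) = ⅛ + A/8)
C(a, x) = 297/4 (C(a, x) = 74 - (⅛ + (⅛)*(-3)) = 74 - (⅛ - 3/8) = 74 - 1*(-¼) = 74 + ¼ = 297/4)
-14807 + C(189, J(-9)) = -14807 + 297/4 = -58931/4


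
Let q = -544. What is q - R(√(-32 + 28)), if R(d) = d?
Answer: -544 - 2*I ≈ -544.0 - 2.0*I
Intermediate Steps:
q - R(√(-32 + 28)) = -544 - √(-32 + 28) = -544 - √(-4) = -544 - 2*I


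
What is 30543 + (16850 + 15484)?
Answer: 62877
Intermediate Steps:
30543 + (16850 + 15484) = 30543 + 32334 = 62877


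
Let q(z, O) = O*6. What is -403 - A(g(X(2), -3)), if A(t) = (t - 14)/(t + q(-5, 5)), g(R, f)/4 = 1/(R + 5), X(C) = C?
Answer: -43074/107 ≈ -402.56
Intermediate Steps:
q(z, O) = 6*O
g(R, f) = 4/(5 + R) (g(R, f) = 4/(R + 5) = 4/(5 + R))
A(t) = (-14 + t)/(30 + t) (A(t) = (t - 14)/(t + 6*5) = (-14 + t)/(t + 30) = (-14 + t)/(30 + t))
-403 - A(g(X(2), -3)) = -403 - (-14 + 4/(5 + 2))/(30 + 4/(5 + 2)) = -403 - (-14 + 4/7)/(30 + 4/7) = -403 - (-94)/(214/7*7) = -403 - 7*(-94)/(214*7) = -403 - 1*(-47/107) = -403 + 47/107 = -43074/107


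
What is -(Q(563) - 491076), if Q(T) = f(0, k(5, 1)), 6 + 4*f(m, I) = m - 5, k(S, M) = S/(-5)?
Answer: 1964315/4 ≈ 4.9108e+5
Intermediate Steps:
k(S, M) = -S/5 (k(S, M) = S*(-⅕) = -S/5)
f(m, I) = -11/4 + m/4 (f(m, I) = -3/2 + (m - 5)/4 = -3/2 + (-5 + m)/4 = -3/2 + (-5/4 + m/4) = -11/4 + m/4)
Q(T) = -11/4 (Q(T) = -11/4 + (¼)*0 = -11/4 + 0 = -11/4)
-(Q(563) - 491076) = -(-11/4 - 491076) = -1*(-1964315/4) = 1964315/4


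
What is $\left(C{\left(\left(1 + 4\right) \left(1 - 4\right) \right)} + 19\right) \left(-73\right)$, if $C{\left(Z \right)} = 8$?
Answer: $-1971$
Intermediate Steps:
$\left(C{\left(\left(1 + 4\right) \left(1 - 4\right) \right)} + 19\right) \left(-73\right) = \left(8 + 19\right) \left(-73\right) = 27 \left(-73\right) = -1971$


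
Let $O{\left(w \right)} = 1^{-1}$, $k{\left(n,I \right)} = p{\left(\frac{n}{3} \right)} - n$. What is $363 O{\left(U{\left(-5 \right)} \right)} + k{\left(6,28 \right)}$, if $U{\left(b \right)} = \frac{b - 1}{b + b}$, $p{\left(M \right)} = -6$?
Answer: $351$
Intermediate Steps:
$U{\left(b \right)} = \frac{-1 + b}{2 b}$
$k{\left(n,I \right)} = -6 - n$
$O{\left(w \right)} = 1$
$363 O{\left(U{\left(-5 \right)} \right)} + k{\left(6,28 \right)} = 363 \cdot 1 - 12 = 363 - 12 = 351$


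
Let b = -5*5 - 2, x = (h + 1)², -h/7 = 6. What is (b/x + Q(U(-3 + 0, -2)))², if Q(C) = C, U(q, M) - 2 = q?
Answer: 2917264/2825761 ≈ 1.0324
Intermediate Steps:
U(q, M) = 2 + q
h = -42 (h = -7*6 = -42)
x = 1681 (x = (-42 + 1)² = (-41)² = 1681)
b = -27 (b = -25 - 2 = -27)
(b/x + Q(U(-3 + 0, -2)))² = (-27/1681 + (2 + (-3 + 0)))² = (-27*1/1681 + (2 - 3))² = (-27/1681 - 1)² = (-1708/1681)² = 2917264/2825761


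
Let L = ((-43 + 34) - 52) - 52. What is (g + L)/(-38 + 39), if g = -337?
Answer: -450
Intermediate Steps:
L = -113 (L = (-9 - 52) - 52 = -61 - 52 = -113)
(g + L)/(-38 + 39) = (-337 - 113)/(-38 + 39) = -450/1 = -450*1 = -450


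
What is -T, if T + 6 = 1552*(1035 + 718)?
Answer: -2720650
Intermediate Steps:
T = 2720650 (T = -6 + 1552*(1035 + 718) = -6 + 1552*1753 = -6 + 2720656 = 2720650)
-T = -1*2720650 = -2720650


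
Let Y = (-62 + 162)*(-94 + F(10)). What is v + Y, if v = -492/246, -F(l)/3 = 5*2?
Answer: -12402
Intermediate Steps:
F(l) = -30 (F(l) = -15*2 = -3*10 = -30)
v = -2 (v = -492*1/246 = -2)
Y = -12400 (Y = (-62 + 162)*(-94 - 30) = 100*(-124) = -12400)
v + Y = -2 - 12400 = -12402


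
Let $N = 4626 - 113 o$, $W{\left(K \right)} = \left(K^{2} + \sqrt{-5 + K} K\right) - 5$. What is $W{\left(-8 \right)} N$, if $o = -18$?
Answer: $392940 - 53280 i \sqrt{13} \approx 3.9294 \cdot 10^{5} - 1.921 \cdot 10^{5} i$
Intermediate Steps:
$W{\left(K \right)} = -5 + K^{2} + K \sqrt{-5 + K}$ ($W{\left(K \right)} = \left(K^{2} + K \sqrt{-5 + K}\right) - 5 = -5 + K^{2} + K \sqrt{-5 + K}$)
$N = 6660$ ($N = 4626 - 113 \left(-18\right) = 4626 - -2034 = 4626 + 2034 = 6660$)
$W{\left(-8 \right)} N = \left(-5 + \left(-8\right)^{2} - 8 \sqrt{-5 - 8}\right) 6660 = \left(-5 + 64 - 8 \sqrt{-13}\right) 6660 = \left(-5 + 64 - 8 i \sqrt{13}\right) 6660 = \left(59 - 8 i \sqrt{13}\right) 6660 = 392940 - 53280 i \sqrt{13}$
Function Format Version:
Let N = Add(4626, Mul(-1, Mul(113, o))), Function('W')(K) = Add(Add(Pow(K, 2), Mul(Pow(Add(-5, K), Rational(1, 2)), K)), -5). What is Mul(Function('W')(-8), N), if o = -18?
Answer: Add(392940, Mul(-53280, I, Pow(13, Rational(1, 2)))) ≈ Add(3.9294e+5, Mul(-1.9210e+5, I))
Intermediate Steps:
Function('W')(K) = Add(-5, Pow(K, 2), Mul(K, Pow(Add(-5, K), Rational(1, 2)))) (Function('W')(K) = Add(Add(Pow(K, 2), Mul(K, Pow(Add(-5, K), Rational(1, 2)))), -5) = Add(-5, Pow(K, 2), Mul(K, Pow(Add(-5, K), Rational(1, 2)))))
N = 6660 (N = Add(4626, Mul(-1, Mul(113, -18))) = Add(4626, Mul(-1, -2034)) = Add(4626, 2034) = 6660)
Mul(Function('W')(-8), N) = Mul(Add(-5, Pow(-8, 2), Mul(-8, Pow(Add(-5, -8), Rational(1, 2)))), 6660) = Mul(Add(-5, 64, Mul(-8, Pow(-13, Rational(1, 2)))), 6660) = Mul(Add(-5, 64, Mul(-8, Mul(I, Pow(13, Rational(1, 2))))), 6660) = Mul(Add(-5, 64, Mul(-8, I, Pow(13, Rational(1, 2)))), 6660) = Mul(Add(59, Mul(-8, I, Pow(13, Rational(1, 2)))), 6660) = Add(392940, Mul(-53280, I, Pow(13, Rational(1, 2))))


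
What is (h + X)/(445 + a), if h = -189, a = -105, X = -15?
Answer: -⅗ ≈ -0.60000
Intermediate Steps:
(h + X)/(445 + a) = (-189 - 15)/(445 - 105) = -204/340 = -204*1/340 = -⅗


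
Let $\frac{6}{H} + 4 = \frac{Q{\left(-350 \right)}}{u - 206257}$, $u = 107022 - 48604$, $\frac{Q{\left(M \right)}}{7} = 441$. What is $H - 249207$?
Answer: $- \frac{148140243735}{594443} \approx -2.4921 \cdot 10^{5}$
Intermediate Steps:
$Q{\left(M \right)} = 3087$ ($Q{\left(M \right)} = 7 \cdot 441 = 3087$)
$u = 58418$ ($u = 107022 - 48604 = 58418$)
$H = - \frac{887034}{594443}$ ($H = \frac{6}{-4 + \frac{3087}{58418 - 206257}} = \frac{6}{-4 + \frac{3087}{-147839}} = \frac{6}{-4 + 3087 \left(- \frac{1}{147839}\right)} = \frac{6}{-4 - \frac{3087}{147839}} = \frac{6}{- \frac{594443}{147839}} = 6 \left(- \frac{147839}{594443}\right) = - \frac{887034}{594443} \approx -1.4922$)
$H - 249207 = - \frac{887034}{594443} - 249207 = - \frac{148140243735}{594443}$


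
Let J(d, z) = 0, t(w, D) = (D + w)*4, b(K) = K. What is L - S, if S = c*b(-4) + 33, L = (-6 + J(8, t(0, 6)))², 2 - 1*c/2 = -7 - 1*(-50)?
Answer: -325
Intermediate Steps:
t(w, D) = 4*D + 4*w
c = -82 (c = 4 - 2*(-7 - 1*(-50)) = 4 - 2*(-7 + 50) = 4 - 2*43 = 4 - 86 = -82)
L = 36 (L = (-6 + 0)² = (-6)² = 36)
S = 361 (S = -82*(-4) + 33 = 328 + 33 = 361)
L - S = 36 - 1*361 = 36 - 361 = -325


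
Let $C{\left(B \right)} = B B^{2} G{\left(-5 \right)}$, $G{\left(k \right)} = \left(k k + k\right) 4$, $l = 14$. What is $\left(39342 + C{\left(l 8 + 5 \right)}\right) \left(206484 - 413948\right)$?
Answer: $-26590325203248$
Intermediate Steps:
$G{\left(k \right)} = 4 k + 4 k^{2}$ ($G{\left(k \right)} = \left(k^{2} + k\right) 4 = \left(k + k^{2}\right) 4 = 4 k + 4 k^{2}$)
$C{\left(B \right)} = 80 B^{3}$ ($C{\left(B \right)} = B B^{2} \cdot 4 \left(-5\right) \left(1 - 5\right) = B^{3} \cdot 4 \left(-5\right) \left(-4\right) = B^{3} \cdot 80 = 80 B^{3}$)
$\left(39342 + C{\left(l 8 + 5 \right)}\right) \left(206484 - 413948\right) = \left(39342 + 80 \left(14 \cdot 8 + 5\right)^{3}\right) \left(206484 - 413948\right) = \left(39342 + 80 \left(112 + 5\right)^{3}\right) \left(-207464\right) = \left(39342 + 80 \cdot 117^{3}\right) \left(-207464\right) = \left(39342 + 80 \cdot 1601613\right) \left(-207464\right) = \left(39342 + 128129040\right) \left(-207464\right) = 128168382 \left(-207464\right) = -26590325203248$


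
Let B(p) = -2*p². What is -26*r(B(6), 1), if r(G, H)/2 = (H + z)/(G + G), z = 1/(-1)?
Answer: 0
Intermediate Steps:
z = -1 (z = 1*(-1) = -1)
r(G, H) = (-1 + H)/G (r(G, H) = 2*((H - 1)/(G + G)) = 2*((-1 + H)/((2*G))) = 2*((-1 + H)*(1/(2*G))) = 2*((-1 + H)/(2*G)) = (-1 + H)/G)
-26*r(B(6), 1) = -26*(-1 + 1)/((-2*6²)) = -26*0/((-2*36)) = -26*0/(-72) = -(-13)*0/36 = -26*0 = 0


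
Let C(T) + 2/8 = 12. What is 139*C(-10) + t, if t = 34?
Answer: 6669/4 ≈ 1667.3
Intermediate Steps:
C(T) = 47/4 (C(T) = -¼ + 12 = 47/4)
139*C(-10) + t = 139*(47/4) + 34 = 6533/4 + 34 = 6669/4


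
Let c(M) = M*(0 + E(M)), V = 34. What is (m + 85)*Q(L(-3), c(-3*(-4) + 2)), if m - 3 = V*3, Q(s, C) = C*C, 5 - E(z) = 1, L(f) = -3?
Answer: 595840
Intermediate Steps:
E(z) = 4 (E(z) = 5 - 1*1 = 5 - 1 = 4)
c(M) = 4*M (c(M) = M*(0 + 4) = M*4 = 4*M)
Q(s, C) = C²
m = 105 (m = 3 + 34*3 = 3 + 102 = 105)
(m + 85)*Q(L(-3), c(-3*(-4) + 2)) = (105 + 85)*(4*(-3*(-4) + 2))² = 190*(4*(12 + 2))² = 190*(4*14)² = 190*56² = 190*3136 = 595840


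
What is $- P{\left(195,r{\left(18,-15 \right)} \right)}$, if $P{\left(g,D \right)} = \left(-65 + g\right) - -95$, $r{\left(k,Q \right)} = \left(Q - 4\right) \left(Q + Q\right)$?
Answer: $-225$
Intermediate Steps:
$r{\left(k,Q \right)} = 2 Q \left(-4 + Q\right)$ ($r{\left(k,Q \right)} = \left(-4 + Q\right) 2 Q = 2 Q \left(-4 + Q\right)$)
$P{\left(g,D \right)} = 30 + g$ ($P{\left(g,D \right)} = \left(-65 + g\right) + 95 = 30 + g$)
$- P{\left(195,r{\left(18,-15 \right)} \right)} = - (30 + 195) = \left(-1\right) 225 = -225$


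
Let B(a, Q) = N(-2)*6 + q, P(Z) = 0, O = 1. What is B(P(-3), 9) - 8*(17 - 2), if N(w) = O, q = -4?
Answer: -118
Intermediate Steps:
N(w) = 1
B(a, Q) = 2 (B(a, Q) = 1*6 - 4 = 6 - 4 = 2)
B(P(-3), 9) - 8*(17 - 2) = 2 - 8*(17 - 2) = 2 - 8*15 = 2 - 120 = -118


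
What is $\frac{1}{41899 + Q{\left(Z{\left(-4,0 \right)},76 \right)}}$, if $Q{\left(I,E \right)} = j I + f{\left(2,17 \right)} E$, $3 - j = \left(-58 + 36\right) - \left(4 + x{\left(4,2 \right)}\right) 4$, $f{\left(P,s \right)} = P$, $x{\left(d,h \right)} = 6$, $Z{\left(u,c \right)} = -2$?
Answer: $\frac{1}{41921} \approx 2.3854 \cdot 10^{-5}$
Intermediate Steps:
$j = 65$ ($j = 3 - \left(\left(-58 + 36\right) - \left(4 + 6\right) 4\right) = 3 - \left(-22 - 10 \cdot 4\right) = 3 - \left(-22 - 40\right) = 3 - -62 = 3 + 62 = 65$)
$Q{\left(I,E \right)} = 2 E + 65 I$ ($Q{\left(I,E \right)} = 65 I + 2 E = 2 E + 65 I$)
$\frac{1}{41899 + Q{\left(Z{\left(-4,0 \right)},76 \right)}} = \frac{1}{41899 + \left(2 \cdot 76 + 65 \left(-2\right)\right)} = \frac{1}{41899 + \left(152 - 130\right)} = \frac{1}{41899 + 22} = \frac{1}{41921}$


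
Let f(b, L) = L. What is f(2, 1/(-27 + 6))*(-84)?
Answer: 4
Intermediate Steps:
f(2, 1/(-27 + 6))*(-84) = -84/(-27 + 6) = -84/(-21) = -1/21*(-84) = 4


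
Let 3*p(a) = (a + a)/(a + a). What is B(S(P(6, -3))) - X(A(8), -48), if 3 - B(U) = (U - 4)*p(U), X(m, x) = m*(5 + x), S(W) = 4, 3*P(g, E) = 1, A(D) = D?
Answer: 347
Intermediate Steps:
P(g, E) = ⅓ (P(g, E) = (⅓)*1 = ⅓)
p(a) = ⅓ (p(a) = ((a + a)/(a + a))/3 = ((2*a)/((2*a)))/3 = ((2*a)*(1/(2*a)))/3 = (⅓)*1 = ⅓)
B(U) = 13/3 - U/3 (B(U) = 3 - (U - 4)/3 = 3 - (-4 + U)/3 = 3 - (-4/3 + U/3) = 3 + (4/3 - U/3) = 13/3 - U/3)
B(S(P(6, -3))) - X(A(8), -48) = (13/3 - ⅓*4) - 8*(5 - 48) = (13/3 - 4/3) - 8*(-43) = 3 - 1*(-344) = 3 + 344 = 347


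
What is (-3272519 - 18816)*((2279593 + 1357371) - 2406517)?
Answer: -4049813276745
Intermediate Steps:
(-3272519 - 18816)*((2279593 + 1357371) - 2406517) = -3291335*(3636964 - 2406517) = -3291335*1230447 = -4049813276745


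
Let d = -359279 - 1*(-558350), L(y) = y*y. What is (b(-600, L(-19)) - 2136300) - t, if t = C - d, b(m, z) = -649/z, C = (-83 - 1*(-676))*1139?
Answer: -943169465/361 ≈ -2.6127e+6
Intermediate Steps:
L(y) = y²
C = 675427 (C = (-83 + 676)*1139 = 593*1139 = 675427)
d = 199071 (d = -359279 + 558350 = 199071)
t = 476356 (t = 675427 - 1*199071 = 675427 - 199071 = 476356)
(b(-600, L(-19)) - 2136300) - t = (-649/((-19)²) - 2136300) - 1*476356 = (-649/361 - 2136300) - 476356 = -771204949/361 - 476356 = -943169465/361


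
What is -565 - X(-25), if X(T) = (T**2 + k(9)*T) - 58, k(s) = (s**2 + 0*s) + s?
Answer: 1118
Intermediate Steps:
k(s) = s + s**2 (k(s) = (s**2 + 0) + s = s**2 + s = s + s**2)
X(T) = -58 + T**2 + 90*T (X(T) = (T**2 + (9*(1 + 9))*T) - 58 = (T**2 + (9*10)*T) - 58 = (T**2 + 90*T) - 58 = -58 + T**2 + 90*T)
-565 - X(-25) = -565 - (-58 + (-25)**2 + 90*(-25)) = -565 - (-58 + 625 - 2250) = -565 - 1*(-1683) = -565 + 1683 = 1118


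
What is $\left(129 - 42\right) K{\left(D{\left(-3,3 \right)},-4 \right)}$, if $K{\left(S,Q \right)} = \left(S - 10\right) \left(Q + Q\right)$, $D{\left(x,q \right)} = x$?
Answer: $9048$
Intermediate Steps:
$K{\left(S,Q \right)} = 2 Q \left(-10 + S\right)$ ($K{\left(S,Q \right)} = \left(-10 + S\right) 2 Q = 2 Q \left(-10 + S\right)$)
$\left(129 - 42\right) K{\left(D{\left(-3,3 \right)},-4 \right)} = \left(129 - 42\right) 2 \left(-4\right) \left(-10 - 3\right) = 87 \cdot 2 \left(-4\right) \left(-13\right) = 87 \cdot 104 = 9048$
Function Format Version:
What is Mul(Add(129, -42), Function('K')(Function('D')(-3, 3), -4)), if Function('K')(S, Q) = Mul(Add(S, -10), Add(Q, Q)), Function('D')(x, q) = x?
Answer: 9048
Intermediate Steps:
Function('K')(S, Q) = Mul(2, Q, Add(-10, S)) (Function('K')(S, Q) = Mul(Add(-10, S), Mul(2, Q)) = Mul(2, Q, Add(-10, S)))
Mul(Add(129, -42), Function('K')(Function('D')(-3, 3), -4)) = Mul(Add(129, -42), Mul(2, -4, Add(-10, -3))) = Mul(87, Mul(2, -4, -13)) = Mul(87, 104) = 9048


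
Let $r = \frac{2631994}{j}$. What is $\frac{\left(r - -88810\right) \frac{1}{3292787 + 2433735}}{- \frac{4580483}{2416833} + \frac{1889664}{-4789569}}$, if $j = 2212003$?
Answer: $- \frac{379005250457320265622708}{55957986496932310368913079} \approx -0.006773$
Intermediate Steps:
$r = \frac{2631994}{2212003} \approx 1.1899$
$\frac{\left(r - -88810\right) \frac{1}{3292787 + 2433735}}{- \frac{4580483}{2416833} + \frac{1889664}{-4789569}} = \frac{\left(\frac{2631994}{2212003} - -88810\right) \frac{1}{3292787 + 2433735}}{- \frac{4580483}{2416833} + \frac{1889664}{-4789569}} = \frac{\left(\frac{2631994}{2212003} + 88810\right) \frac{1}{5726522}}{\left(-4580483\right) \frac{1}{2416833} + 1889664 \left(- \frac{1}{4789569}\right)} = \frac{\frac{196450618424}{2212003} \cdot \frac{1}{5726522}}{- \frac{4580483}{2416833} - \frac{629888}{1596523}} = \frac{98225309212}{6333541921783 \left(- \frac{8835180565313}{3858529471659}\right)} = \frac{98225309212}{6333541921783} \left(- \frac{3858529471659}{8835180565313}\right) = - \frac{379005250457320265622708}{55957986496932310368913079}$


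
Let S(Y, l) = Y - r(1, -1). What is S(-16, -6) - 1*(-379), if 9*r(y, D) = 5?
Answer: 3262/9 ≈ 362.44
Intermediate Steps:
r(y, D) = 5/9 (r(y, D) = (⅑)*5 = 5/9)
S(Y, l) = -5/9 + Y (S(Y, l) = Y - 1*5/9 = Y - 5/9 = -5/9 + Y)
S(-16, -6) - 1*(-379) = (-5/9 - 16) - 1*(-379) = -149/9 + 379 = 3262/9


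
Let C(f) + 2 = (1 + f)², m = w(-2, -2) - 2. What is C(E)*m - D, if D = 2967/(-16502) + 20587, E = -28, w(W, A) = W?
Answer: -387711523/16502 ≈ -23495.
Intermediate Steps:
m = -4 (m = -2 - 2 = -4)
C(f) = -2 + (1 + f)²
D = 339723707/16502 (D = 2967*(-1/16502) + 20587 = -2967/16502 + 20587 = 339723707/16502 ≈ 20587.)
C(E)*m - D = (-2 + (1 - 28)²)*(-4) - 1*339723707/16502 = (-2 + (-27)²)*(-4) - 339723707/16502 = (-2 + 729)*(-4) - 339723707/16502 = 727*(-4) - 339723707/16502 = -2908 - 339723707/16502 = -387711523/16502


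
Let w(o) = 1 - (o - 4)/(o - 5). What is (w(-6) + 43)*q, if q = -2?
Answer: -948/11 ≈ -86.182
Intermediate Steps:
w(o) = 1 - (-4 + o)/(-5 + o)
(w(-6) + 43)*q = (-1/(-5 - 6) + 43)*(-2) = (-1/(-11) + 43)*(-2) = (-1*(-1/11) + 43)*(-2) = (1/11 + 43)*(-2) = (474/11)*(-2) = -948/11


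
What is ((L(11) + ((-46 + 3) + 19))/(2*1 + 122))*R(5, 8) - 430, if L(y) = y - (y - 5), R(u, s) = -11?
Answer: -53111/124 ≈ -428.31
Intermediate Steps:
L(y) = 5 (L(y) = y - (-5 + y) = y + (5 - y) = 5)
((L(11) + ((-46 + 3) + 19))/(2*1 + 122))*R(5, 8) - 430 = ((5 + ((-46 + 3) + 19))/(2*1 + 122))*(-11) - 430 = ((5 + (-43 + 19))/(2 + 122))*(-11) - 430 = ((5 - 24)/124)*(-11) - 430 = -19*1/124*(-11) - 430 = -19/124*(-11) - 430 = 209/124 - 430 = -53111/124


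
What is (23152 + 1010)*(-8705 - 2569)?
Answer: -272402388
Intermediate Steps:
(23152 + 1010)*(-8705 - 2569) = 24162*(-11274) = -272402388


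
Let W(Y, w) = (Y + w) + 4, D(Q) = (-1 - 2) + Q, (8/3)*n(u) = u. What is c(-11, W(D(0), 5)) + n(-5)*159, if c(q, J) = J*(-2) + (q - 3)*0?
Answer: -2481/8 ≈ -310.13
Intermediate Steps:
n(u) = 3*u/8
D(Q) = -3 + Q
W(Y, w) = 4 + Y + w
c(q, J) = -2*J (c(q, J) = -2*J + (-3 + q)*0 = -2*J + 0 = -2*J)
c(-11, W(D(0), 5)) + n(-5)*159 = -2*(4 + (-3 + 0) + 5) + ((3/8)*(-5))*159 = -2*(4 - 3 + 5) - 15/8*159 = -2*6 - 2385/8 = -12 - 2385/8 = -2481/8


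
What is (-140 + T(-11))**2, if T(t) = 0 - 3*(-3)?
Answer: 17161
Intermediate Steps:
T(t) = 9 (T(t) = 0 + 9 = 9)
(-140 + T(-11))**2 = (-140 + 9)**2 = (-131)**2 = 17161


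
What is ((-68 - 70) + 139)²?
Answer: 1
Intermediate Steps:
((-68 - 70) + 139)² = (-138 + 139)² = 1² = 1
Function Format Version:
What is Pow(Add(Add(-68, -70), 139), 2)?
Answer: 1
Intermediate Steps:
Pow(Add(Add(-68, -70), 139), 2) = Pow(Add(-138, 139), 2) = Pow(1, 2) = 1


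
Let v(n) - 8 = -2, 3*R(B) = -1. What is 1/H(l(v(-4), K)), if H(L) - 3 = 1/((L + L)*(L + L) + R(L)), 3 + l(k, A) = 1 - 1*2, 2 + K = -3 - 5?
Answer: 191/576 ≈ 0.33160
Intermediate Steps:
R(B) = -⅓ (R(B) = (⅓)*(-1) = -⅓)
v(n) = 6 (v(n) = 8 - 2 = 6)
K = -10 (K = -2 + (-3 - 5) = -2 - 8 = -10)
l(k, A) = -4 (l(k, A) = -3 + (1 - 1*2) = -3 + (1 - 2) = -3 - 1 = -4)
H(L) = 3 + 1/(-⅓ + 4*L²) (H(L) = 3 + 1/((L + L)*(L + L) - ⅓) = 3 + 1/((2*L)*(2*L) - ⅓) = 3 + 1/(4*L² - ⅓) = 3 + 1/(-⅓ + 4*L²))
1/H(l(v(-4), K)) = 1/(36*(-4)²/(-1 + 12*(-4)²)) = 1/(36*16/(-1 + 12*16)) = 1/(36*16/(-1 + 192)) = 1/(36*16/191) = 1/(36*16*(1/191)) = 1/(576/191) = 191/576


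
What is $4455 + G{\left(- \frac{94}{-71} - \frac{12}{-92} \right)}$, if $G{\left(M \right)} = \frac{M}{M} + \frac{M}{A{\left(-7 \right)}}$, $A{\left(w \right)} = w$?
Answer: $\frac{50934161}{11431} \approx 4455.8$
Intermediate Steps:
$G{\left(M \right)} = 1 - \frac{M}{7}$ ($G{\left(M \right)} = \frac{M}{M} + \frac{M}{-7} = 1 + M \left(- \frac{1}{7}\right) = 1 - \frac{M}{7}$)
$4455 + G{\left(- \frac{94}{-71} - \frac{12}{-92} \right)} = 4455 + \left(1 - \frac{- \frac{94}{-71} - \frac{12}{-92}}{7}\right) = 4455 + \left(1 - \frac{\left(-94\right) \left(- \frac{1}{71}\right) - - \frac{3}{23}}{7}\right) = 4455 + \left(1 - \frac{\frac{94}{71} + \frac{3}{23}}{7}\right) = 4455 + \left(1 - \frac{2375}{11431}\right) = 4455 + \frac{9056}{11431} = \frac{50934161}{11431}$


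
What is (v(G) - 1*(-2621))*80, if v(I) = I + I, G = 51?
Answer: 217840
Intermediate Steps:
v(I) = 2*I
(v(G) - 1*(-2621))*80 = (2*51 - 1*(-2621))*80 = (102 + 2621)*80 = 2723*80 = 217840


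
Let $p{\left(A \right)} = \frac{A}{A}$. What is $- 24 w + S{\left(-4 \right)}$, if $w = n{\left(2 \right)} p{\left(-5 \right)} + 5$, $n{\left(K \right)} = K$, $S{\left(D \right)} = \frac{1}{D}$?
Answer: $- \frac{673}{4} \approx -168.25$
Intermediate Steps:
$p{\left(A \right)} = 1$
$w = 7$ ($w = 2 \cdot 1 + 5 = 2 + 5 = 7$)
$- 24 w + S{\left(-4 \right)} = \left(-24\right) 7 + \frac{1}{-4} = -168 - \frac{1}{4} = - \frac{673}{4}$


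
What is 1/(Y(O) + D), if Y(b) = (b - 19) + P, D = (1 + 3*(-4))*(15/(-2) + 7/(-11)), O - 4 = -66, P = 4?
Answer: 2/25 ≈ 0.080000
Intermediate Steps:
O = -62 (O = 4 - 66 = -62)
D = 179/2 (D = (1 - 12)*(15*(-½) + 7*(-1/11)) = -11*(-15/2 - 7/11) = -11*(-179/22) = 179/2 ≈ 89.500)
Y(b) = -15 + b (Y(b) = (b - 19) + 4 = (-19 + b) + 4 = -15 + b)
1/(Y(O) + D) = 1/((-15 - 62) + 179/2) = 1/(-77 + 179/2) = 1/(25/2) = 2/25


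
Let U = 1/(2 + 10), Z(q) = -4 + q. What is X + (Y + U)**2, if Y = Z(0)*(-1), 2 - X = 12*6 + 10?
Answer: -9119/144 ≈ -63.326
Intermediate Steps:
X = -80 (X = 2 - (12*6 + 10) = 2 - (72 + 10) = 2 - 1*82 = 2 - 82 = -80)
Y = 4 (Y = (-4 + 0)*(-1) = -4*(-1) = 4)
U = 1/12 ≈ 0.083333
X + (Y + U)**2 = -80 + (4 + 1/12)**2 = -80 + (49/12)**2 = -80 + 2401/144 = -9119/144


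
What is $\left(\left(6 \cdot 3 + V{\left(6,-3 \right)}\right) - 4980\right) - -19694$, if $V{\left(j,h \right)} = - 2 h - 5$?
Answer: $14733$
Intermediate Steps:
$V{\left(j,h \right)} = -5 - 2 h$
$\left(\left(6 \cdot 3 + V{\left(6,-3 \right)}\right) - 4980\right) - -19694 = \left(\left(6 \cdot 3 - -1\right) - 4980\right) - -19694 = \left(\left(18 + \left(-5 + 6\right)\right) - 4980\right) + 19694 = \left(\left(18 + 1\right) - 4980\right) + 19694 = \left(19 - 4980\right) + 19694 = -4961 + 19694 = 14733$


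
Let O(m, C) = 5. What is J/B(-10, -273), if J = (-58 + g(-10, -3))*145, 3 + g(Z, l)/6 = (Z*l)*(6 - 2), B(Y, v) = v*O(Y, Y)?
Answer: -2668/39 ≈ -68.410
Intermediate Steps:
B(Y, v) = 5*v (B(Y, v) = v*5 = 5*v)
g(Z, l) = -18 + 24*Z*l (g(Z, l) = -18 + 6*((Z*l)*(6 - 2)) = -18 + 6*((Z*l)*4) = -18 + 6*(4*Z*l) = -18 + 24*Z*l)
J = 93380 (J = (-58 + (-18 + 24*(-10)*(-3)))*145 = (-58 + (-18 + 720))*145 = (-58 + 702)*145 = 644*145 = 93380)
J/B(-10, -273) = 93380/((5*(-273))) = 93380/(-1365) = 93380*(-1/1365) = -2668/39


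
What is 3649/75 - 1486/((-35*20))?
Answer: 10663/210 ≈ 50.776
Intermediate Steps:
3649/75 - 1486/((-35*20)) = 3649*(1/75) - 1486/(-700) = 3649/75 - 1486*(-1/700) = 3649/75 + 743/350 = 10663/210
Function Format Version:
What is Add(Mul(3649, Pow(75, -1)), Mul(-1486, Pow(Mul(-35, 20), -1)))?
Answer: Rational(10663, 210) ≈ 50.776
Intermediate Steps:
Add(Mul(3649, Pow(75, -1)), Mul(-1486, Pow(Mul(-35, 20), -1))) = Add(Mul(3649, Rational(1, 75)), Mul(-1486, Pow(-700, -1))) = Add(Rational(3649, 75), Mul(-1486, Rational(-1, 700))) = Add(Rational(3649, 75), Rational(743, 350)) = Rational(10663, 210)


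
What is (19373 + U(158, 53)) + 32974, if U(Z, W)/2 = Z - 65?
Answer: 52533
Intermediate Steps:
U(Z, W) = -130 + 2*Z (U(Z, W) = 2*(Z - 65) = 2*(-65 + Z) = -130 + 2*Z)
(19373 + U(158, 53)) + 32974 = (19373 + (-130 + 2*158)) + 32974 = (19373 + (-130 + 316)) + 32974 = (19373 + 186) + 32974 = 19559 + 32974 = 52533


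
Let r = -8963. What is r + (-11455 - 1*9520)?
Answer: -29938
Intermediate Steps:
r + (-11455 - 1*9520) = -8963 + (-11455 - 1*9520) = -8963 + (-11455 - 9520) = -8963 - 20975 = -29938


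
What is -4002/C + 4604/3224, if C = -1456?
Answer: 94259/22568 ≈ 4.1767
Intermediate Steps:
-4002/C + 4604/3224 = -4002/(-1456) + 4604/3224 = -4002*(-1/1456) + 4604*(1/3224) = 2001/728 + 1151/806 = 94259/22568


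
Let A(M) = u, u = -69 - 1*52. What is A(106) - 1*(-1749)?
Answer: 1628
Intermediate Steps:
u = -121 (u = -69 - 52 = -121)
A(M) = -121
A(106) - 1*(-1749) = -121 - 1*(-1749) = -121 + 1749 = 1628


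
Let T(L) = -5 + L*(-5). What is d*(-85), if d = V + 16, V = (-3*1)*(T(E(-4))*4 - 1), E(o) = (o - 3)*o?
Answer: -149515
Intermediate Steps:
E(o) = o*(-3 + o) (E(o) = (-3 + o)*o = o*(-3 + o))
T(L) = -5 - 5*L
V = 1743 (V = (-3*1)*((-5 - (-20)*(-3 - 4))*4 - 1) = -3*((-5 - (-20)*(-7))*4 - 1) = -3*((-5 - 5*28)*4 - 1) = -3*((-5 - 140)*4 - 1) = -3*(-145*4 - 1) = -3*(-580 - 1) = -3*(-581) = 1743)
d = 1759 (d = 1743 + 16 = 1759)
d*(-85) = 1759*(-85) = -149515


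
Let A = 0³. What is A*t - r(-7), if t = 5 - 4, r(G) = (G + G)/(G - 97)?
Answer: -7/52 ≈ -0.13462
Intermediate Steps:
r(G) = 2*G/(-97 + G) (r(G) = (2*G)/(-97 + G) = 2*G/(-97 + G))
t = 1
A = 0
A*t - r(-7) = 0*1 - 2*(-7)/(-97 - 7) = 0 - 2*(-7)/(-104) = 0 - 2*(-7)*(-1)/104 = 0 - 1*7/52 = 0 - 7/52 = -7/52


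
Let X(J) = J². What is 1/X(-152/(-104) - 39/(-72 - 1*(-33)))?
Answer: 169/1024 ≈ 0.16504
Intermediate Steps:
1/X(-152/(-104) - 39/(-72 - 1*(-33))) = 1/((-152/(-104) - 39/(-72 - 1*(-33)))²) = 1/((-152*(-1/104) - 39/(-72 + 33))²) = 1/((19/13 - 39/(-39))²) = 1/((19/13 - 39*(-1/39))²) = 1/((19/13 + 1)²) = 1/((32/13)²) = 1/(1024/169) = 169/1024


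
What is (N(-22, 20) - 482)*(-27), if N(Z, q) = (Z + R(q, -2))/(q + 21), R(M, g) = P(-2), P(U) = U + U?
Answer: 534276/41 ≈ 13031.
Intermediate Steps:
P(U) = 2*U
R(M, g) = -4 (R(M, g) = 2*(-2) = -4)
N(Z, q) = (-4 + Z)/(21 + q) (N(Z, q) = (Z - 4)/(q + 21) = (-4 + Z)/(21 + q))
(N(-22, 20) - 482)*(-27) = ((-4 - 22)/(21 + 20) - 482)*(-27) = (-26/41 - 482)*(-27) = -19788/41*(-27) = 534276/41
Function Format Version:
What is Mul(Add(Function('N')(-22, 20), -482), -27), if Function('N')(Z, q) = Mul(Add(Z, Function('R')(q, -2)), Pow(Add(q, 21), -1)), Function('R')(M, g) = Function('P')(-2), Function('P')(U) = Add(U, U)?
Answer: Rational(534276, 41) ≈ 13031.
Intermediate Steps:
Function('P')(U) = Mul(2, U)
Function('R')(M, g) = -4 (Function('R')(M, g) = Mul(2, -2) = -4)
Function('N')(Z, q) = Mul(Pow(Add(21, q), -1), Add(-4, Z)) (Function('N')(Z, q) = Mul(Add(Z, -4), Pow(Add(q, 21), -1)) = Mul(Add(-4, Z), Pow(Add(21, q), -1)) = Mul(Pow(Add(21, q), -1), Add(-4, Z)))
Mul(Add(Function('N')(-22, 20), -482), -27) = Mul(Add(Mul(Pow(Add(21, 20), -1), Add(-4, -22)), -482), -27) = Mul(Add(Mul(Pow(41, -1), -26), -482), -27) = Mul(Add(Mul(Rational(1, 41), -26), -482), -27) = Mul(Add(Rational(-26, 41), -482), -27) = Mul(Rational(-19788, 41), -27) = Rational(534276, 41)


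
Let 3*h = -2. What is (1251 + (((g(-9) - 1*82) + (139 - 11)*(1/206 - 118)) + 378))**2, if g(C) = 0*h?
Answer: 1949673238249/10609 ≈ 1.8378e+8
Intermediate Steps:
h = -2/3 (h = (1/3)*(-2) = -2/3 ≈ -0.66667)
g(C) = 0 (g(C) = 0*(-2/3) = 0)
(1251 + (((g(-9) - 1*82) + (139 - 11)*(1/206 - 118)) + 378))**2 = (1251 + (((0 - 1*82) + (139 - 11)*(1/206 - 118)) + 378))**2 = (1251 + (((0 - 82) + 128*(1/206 - 118)) + 378))**2 = (1251 + ((-82 + 128*(-24307/206)) + 378))**2 = (1251 + ((-82 - 1555648/103) + 378))**2 = (1251 + (-1564094/103 + 378))**2 = (1251 - 1525160/103)**2 = (-1396307/103)**2 = 1949673238249/10609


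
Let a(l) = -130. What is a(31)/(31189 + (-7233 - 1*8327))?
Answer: -130/15629 ≈ -0.0083179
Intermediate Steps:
a(31)/(31189 + (-7233 - 1*8327)) = -130/(31189 + (-7233 - 1*8327)) = -130/(31189 + (-7233 - 8327)) = -130/(31189 - 15560) = -130/15629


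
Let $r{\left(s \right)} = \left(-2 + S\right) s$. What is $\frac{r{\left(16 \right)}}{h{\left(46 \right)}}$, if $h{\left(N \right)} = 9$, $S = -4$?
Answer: $- \frac{32}{3} \approx -10.667$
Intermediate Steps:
$r{\left(s \right)} = - 6 s$ ($r{\left(s \right)} = \left(-2 - 4\right) s = - 6 s$)
$\frac{r{\left(16 \right)}}{h{\left(46 \right)}} = \frac{\left(-6\right) 16}{9} = \left(-96\right) \frac{1}{9} = - \frac{32}{3}$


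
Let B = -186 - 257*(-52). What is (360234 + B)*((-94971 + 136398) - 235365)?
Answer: -72418776456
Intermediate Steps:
B = 13178 (B = -186 + 13364 = 13178)
(360234 + B)*((-94971 + 136398) - 235365) = (360234 + 13178)*((-94971 + 136398) - 235365) = 373412*(41427 - 235365) = 373412*(-193938) = -72418776456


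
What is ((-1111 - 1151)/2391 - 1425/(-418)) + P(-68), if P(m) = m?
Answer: -1149125/17534 ≈ -65.537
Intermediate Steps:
((-1111 - 1151)/2391 - 1425/(-418)) + P(-68) = ((-1111 - 1151)/2391 - 1425/(-418)) - 68 = (-2262*1/2391 - 1425*(-1/418)) - 68 = (-754/797 + 75/22) - 68 = 43187/17534 - 68 = -1149125/17534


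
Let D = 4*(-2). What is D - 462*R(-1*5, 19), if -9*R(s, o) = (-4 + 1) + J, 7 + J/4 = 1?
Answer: -1394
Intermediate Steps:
J = -24 (J = -28 + 4*1 = -28 + 4 = -24)
R(s, o) = 3 (R(s, o) = -((-4 + 1) - 24)/9 = -(-3 - 24)/9 = -⅑*(-27) = 3)
D = -8
D - 462*R(-1*5, 19) = -8 - 462*3 = -8 - 1386 = -1394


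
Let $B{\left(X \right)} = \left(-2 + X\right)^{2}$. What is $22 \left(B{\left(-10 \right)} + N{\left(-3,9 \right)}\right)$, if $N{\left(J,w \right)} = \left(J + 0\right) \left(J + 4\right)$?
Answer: $3102$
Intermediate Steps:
$N{\left(J,w \right)} = J \left(4 + J\right)$
$22 \left(B{\left(-10 \right)} + N{\left(-3,9 \right)}\right) = 22 \left(\left(-2 - 10\right)^{2} - 3 \left(4 - 3\right)\right) = 22 \left(\left(-12\right)^{2} - 3\right) = 22 \left(144 - 3\right) = 22 \cdot 141 = 3102$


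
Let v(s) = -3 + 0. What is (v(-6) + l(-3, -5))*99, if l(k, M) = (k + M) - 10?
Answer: -2079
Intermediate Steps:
l(k, M) = -10 + M + k (l(k, M) = (M + k) - 10 = -10 + M + k)
v(s) = -3
(v(-6) + l(-3, -5))*99 = (-3 + (-10 - 5 - 3))*99 = (-3 - 18)*99 = -21*99 = -2079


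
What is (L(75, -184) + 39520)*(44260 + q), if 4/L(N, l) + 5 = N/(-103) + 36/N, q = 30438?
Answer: 19946718240020/6757 ≈ 2.9520e+9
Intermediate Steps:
L(N, l) = 4/(-5 + 36/N - N/103) (L(N, l) = 4/(-5 + (N/(-103) + 36/N)) = 4/(-5 + (N*(-1/103) + 36/N)) = 4/(-5 + (-N/103 + 36/N)) = 4/(-5 + (36/N - N/103)) = 4/(-5 + 36/N - N/103))
(L(75, -184) + 39520)*(44260 + q) = (-412*75/(-3708 + 75² + 515*75) + 39520)*(44260 + 30438) = (-412*75/(-3708 + 5625 + 38625) + 39520)*74698 = (-412*75/40542 + 39520)*74698 = (-412*75*1/40542 + 39520)*74698 = (-5150/6757 + 39520)*74698 = (267031490/6757)*74698 = 19946718240020/6757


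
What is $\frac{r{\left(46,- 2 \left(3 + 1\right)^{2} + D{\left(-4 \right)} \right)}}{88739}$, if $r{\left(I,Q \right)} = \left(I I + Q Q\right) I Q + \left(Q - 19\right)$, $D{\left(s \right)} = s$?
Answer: $- \frac{5650327}{88739} \approx -63.674$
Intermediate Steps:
$r{\left(I,Q \right)} = -19 + Q + I Q \left(I^{2} + Q^{2}\right)$ ($r{\left(I,Q \right)} = \left(I^{2} + Q^{2}\right) I Q + \left(Q - 19\right) = I \left(I^{2} + Q^{2}\right) Q + \left(-19 + Q\right) = I Q \left(I^{2} + Q^{2}\right) + \left(-19 + Q\right) = -19 + Q + I Q \left(I^{2} + Q^{2}\right)$)
$\frac{r{\left(46,- 2 \left(3 + 1\right)^{2} + D{\left(-4 \right)} \right)}}{88739} = \frac{-19 - \left(4 + 2 \left(3 + 1\right)^{2}\right) + 46 \left(- 2 \left(3 + 1\right)^{2} - 4\right)^{3} + \left(- 2 \left(3 + 1\right)^{2} - 4\right) 46^{3}}{88739} = \left(-19 - \left(4 + 2 \cdot 4^{2}\right) + 46 \left(- 2 \cdot 4^{2} - 4\right)^{3} + \left(- 2 \cdot 4^{2} - 4\right) 97336\right) \frac{1}{88739} = \left(-19 - 36 + 46 \left(\left(-2\right) 16 - 4\right)^{3} + \left(\left(-2\right) 16 - 4\right) 97336\right) \frac{1}{88739} = \left(-19 - 36 + 46 \left(-32 - 4\right)^{3} + \left(-32 - 4\right) 97336\right) \frac{1}{88739} = \left(-19 - 36 + 46 \left(-36\right)^{3} - 3504096\right) \frac{1}{88739} = \left(-19 - 36 + 46 \left(-46656\right) - 3504096\right) \frac{1}{88739} = \left(-19 - 36 - 2146176 - 3504096\right) \frac{1}{88739} = \left(-5650327\right) \frac{1}{88739} = - \frac{5650327}{88739}$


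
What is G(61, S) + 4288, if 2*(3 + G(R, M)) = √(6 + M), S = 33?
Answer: 4285 + √39/2 ≈ 4288.1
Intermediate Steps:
G(R, M) = -3 + √(6 + M)/2
G(61, S) + 4288 = (-3 + √(6 + 33)/2) + 4288 = (-3 + √39/2) + 4288 = 4285 + √39/2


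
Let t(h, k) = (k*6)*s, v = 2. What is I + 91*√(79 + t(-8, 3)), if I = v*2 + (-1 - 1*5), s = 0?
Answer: -2 + 91*√79 ≈ 806.83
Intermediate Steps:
t(h, k) = 0 (t(h, k) = (k*6)*0 = (6*k)*0 = 0)
I = -2 (I = 2*2 + (-1 - 1*5) = 4 + (-1 - 5) = 4 - 6 = -2)
I + 91*√(79 + t(-8, 3)) = -2 + 91*√(79 + 0) = -2 + 91*√79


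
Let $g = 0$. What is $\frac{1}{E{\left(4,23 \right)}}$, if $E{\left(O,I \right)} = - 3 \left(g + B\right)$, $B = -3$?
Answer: $\frac{1}{9} \approx 0.11111$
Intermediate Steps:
$E{\left(O,I \right)} = 9$ ($E{\left(O,I \right)} = - 3 \left(0 - 3\right) = \left(-3\right) \left(-3\right) = 9$)
$\frac{1}{E{\left(4,23 \right)}} = \frac{1}{9}$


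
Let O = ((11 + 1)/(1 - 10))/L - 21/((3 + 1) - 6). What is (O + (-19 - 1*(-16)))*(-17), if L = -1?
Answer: -901/6 ≈ -150.17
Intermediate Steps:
O = 71/6 (O = ((11 + 1)/(1 - 10))/(-1) - 21/((3 + 1) - 6) = (12/(-9))*(-1) - 21/(4 - 6) = (12*(-⅑))*(-1) - 21/(-2) = -4/3*(-1) - 21*(-½) = 4/3 + 21/2 = 71/6 ≈ 11.833)
(O + (-19 - 1*(-16)))*(-17) = (71/6 + (-19 - 1*(-16)))*(-17) = (71/6 + (-19 + 16))*(-17) = (71/6 - 3)*(-17) = (53/6)*(-17) = -901/6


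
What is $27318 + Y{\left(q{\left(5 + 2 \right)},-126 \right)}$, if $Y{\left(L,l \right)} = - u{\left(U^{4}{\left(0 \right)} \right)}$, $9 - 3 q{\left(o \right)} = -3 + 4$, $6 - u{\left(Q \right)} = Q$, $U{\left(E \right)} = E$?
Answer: $27312$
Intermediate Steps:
$u{\left(Q \right)} = 6 - Q$
$q{\left(o \right)} = \frac{8}{3}$ ($q{\left(o \right)} = 3 - \frac{-3 + 4}{3} = 3 - \frac{1}{3} = \frac{8}{3}$)
$Y{\left(L,l \right)} = -6$ ($Y{\left(L,l \right)} = - (6 - 0^{4}) = - (6 - 0) = - (6 + 0) = \left(-1\right) 6 = -6$)
$27318 + Y{\left(q{\left(5 + 2 \right)},-126 \right)} = 27318 - 6 = 27312$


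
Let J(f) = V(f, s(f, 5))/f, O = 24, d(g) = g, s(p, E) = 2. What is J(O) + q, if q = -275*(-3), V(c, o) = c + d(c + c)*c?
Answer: 874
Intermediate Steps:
V(c, o) = c + 2*c² (V(c, o) = c + (c + c)*c = c + (2*c)*c = c + 2*c²)
J(f) = 1 + 2*f (J(f) = (f*(1 + 2*f))/f = 1 + 2*f)
q = 825
J(O) + q = (1 + 2*24) + 825 = (1 + 48) + 825 = 49 + 825 = 874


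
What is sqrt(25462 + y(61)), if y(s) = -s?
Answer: sqrt(25401) ≈ 159.38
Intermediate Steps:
sqrt(25462 + y(61)) = sqrt(25462 - 1*61) = sqrt(25462 - 61) = sqrt(25401)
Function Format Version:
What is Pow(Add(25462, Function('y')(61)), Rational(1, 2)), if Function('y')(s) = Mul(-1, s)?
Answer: Pow(25401, Rational(1, 2)) ≈ 159.38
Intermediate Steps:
Pow(Add(25462, Function('y')(61)), Rational(1, 2)) = Pow(Add(25462, Mul(-1, 61)), Rational(1, 2)) = Pow(Add(25462, -61), Rational(1, 2)) = Pow(25401, Rational(1, 2))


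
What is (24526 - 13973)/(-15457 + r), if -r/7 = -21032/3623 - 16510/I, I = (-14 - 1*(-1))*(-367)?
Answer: -14031701473/20466021259 ≈ -0.68561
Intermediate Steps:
I = 4771 (I = (-14 + 1)*(-367) = -13*(-367) = 4771)
r = 86239678/1329641 (r = -7*(-21032/3623 - 16510/4771) = -7*(-21032*1/3623 - 16510*1/4771) = -7*(-21032/3623 - 1270/367) = -7*(-12319954/1329641) = 86239678/1329641 ≈ 64.859)
(24526 - 13973)/(-15457 + r) = (24526 - 13973)/(-15457 + 86239678/1329641) = 10553/(-20466021259/1329641) = 10553*(-1329641/20466021259) = -14031701473/20466021259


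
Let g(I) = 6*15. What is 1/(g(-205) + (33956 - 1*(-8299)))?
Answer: 1/42345 ≈ 2.3616e-5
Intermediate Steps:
g(I) = 90
1/(g(-205) + (33956 - 1*(-8299))) = 1/(90 + (33956 - 1*(-8299))) = 1/(90 + (33956 + 8299)) = 1/(90 + 42255) = 1/42345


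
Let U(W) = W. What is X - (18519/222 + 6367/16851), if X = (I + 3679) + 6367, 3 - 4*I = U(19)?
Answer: 12417620527/1246974 ≈ 9958.2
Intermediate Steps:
I = -4 (I = ¾ - ¼*19 = ¾ - 19/4 = -4)
X = 10042 (X = (-4 + 3679) + 6367 = 3675 + 6367 = 10042)
X - (18519/222 + 6367/16851) = 10042 - (18519/222 + 6367/16851) = 10042 - (18519*(1/222) + 6367*(1/16851)) = 10042 - (6173/74 + 6367/16851) = 10042 - 1*104492381/1246974 = 10042 - 104492381/1246974 = 12417620527/1246974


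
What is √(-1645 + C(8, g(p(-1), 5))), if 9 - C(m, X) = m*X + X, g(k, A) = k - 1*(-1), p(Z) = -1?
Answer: 2*I*√409 ≈ 40.448*I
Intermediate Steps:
g(k, A) = 1 + k (g(k, A) = k + 1 = 1 + k)
C(m, X) = 9 - X - X*m (C(m, X) = 9 - (m*X + X) = 9 - (X*m + X) = 9 - (X + X*m) = 9 + (-X - X*m) = 9 - X - X*m)
√(-1645 + C(8, g(p(-1), 5))) = √(-1645 + (9 - (1 - 1) - 1*(1 - 1)*8)) = √(-1645 + (9 - 1*0 - 1*0*8)) = √(-1645 + (9 + 0 + 0)) = √(-1645 + 9) = √(-1636) = 2*I*√409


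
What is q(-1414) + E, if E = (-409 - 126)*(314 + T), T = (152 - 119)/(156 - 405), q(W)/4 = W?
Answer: -14406733/83 ≈ -1.7358e+5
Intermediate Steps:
q(W) = 4*W
T = -11/83 (T = 33/(-249) = 33*(-1/249) = -11/83 ≈ -0.13253)
E = -13937285/83 (E = (-409 - 126)*(314 - 11/83) = -535*26051/83 = -13937285/83 ≈ -1.6792e+5)
q(-1414) + E = 4*(-1414) - 13937285/83 = -5656 - 13937285/83 = -14406733/83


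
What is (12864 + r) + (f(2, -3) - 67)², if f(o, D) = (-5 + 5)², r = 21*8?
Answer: 17521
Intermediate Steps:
r = 168
f(o, D) = 0 (f(o, D) = 0² = 0)
(12864 + r) + (f(2, -3) - 67)² = (12864 + 168) + (0 - 67)² = 13032 + (-67)² = 13032 + 4489 = 17521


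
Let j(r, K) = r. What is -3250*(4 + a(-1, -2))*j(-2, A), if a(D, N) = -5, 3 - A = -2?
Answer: -6500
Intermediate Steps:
A = 5 (A = 3 - 1*(-2) = 3 + 2 = 5)
-3250*(4 + a(-1, -2))*j(-2, A) = -3250*(4 - 5)*(-2) = -(-3250)*(-2) = -3250*2 = -6500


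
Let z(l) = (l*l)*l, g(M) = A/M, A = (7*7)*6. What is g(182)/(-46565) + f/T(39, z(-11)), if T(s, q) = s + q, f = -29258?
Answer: 8855578439/391052870 ≈ 22.645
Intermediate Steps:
A = 294 (A = 49*6 = 294)
g(M) = 294/M
z(l) = l**3 (z(l) = l**2*l = l**3)
T(s, q) = q + s
g(182)/(-46565) + f/T(39, z(-11)) = (294/182)/(-46565) - 29258/((-11)**3 + 39) = (294*(1/182))*(-1/46565) - 29258/(-1331 + 39) = (21/13)*(-1/46565) - 29258/(-1292) = -21/605345 - 29258*(-1/1292) = -21/605345 + 14629/646 = 8855578439/391052870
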